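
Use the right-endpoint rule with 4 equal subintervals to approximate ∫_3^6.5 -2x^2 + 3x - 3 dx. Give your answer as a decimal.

-151.1015625

Δx = (6.5 − 3)/4 = 0.875.
Right endpoints: 3.875, 4.75, 5.625, 6.5.
f(3.875) = -21.40625, f(4.75) = -33.875, f(5.625) = -49.40625, f(6.5) = -68.
Sum = Δx · [f(3.875) + f(4.75) + f(5.625) + f(6.5)].
Sum = -151.1015625.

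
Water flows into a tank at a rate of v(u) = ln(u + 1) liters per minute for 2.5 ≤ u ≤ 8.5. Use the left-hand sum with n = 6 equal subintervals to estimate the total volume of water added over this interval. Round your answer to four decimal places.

10.4884

Δu = (8.5 − 2.5)/6 = 1.
Left endpoints: 2.5, 3.5, 4.5, 5.5, 6.5, 7.5.
v(2.5) ≈ 1.2528, v(3.5) ≈ 1.5041, v(4.5) ≈ 1.7047, v(5.5) ≈ 1.8718, v(6.5) ≈ 2.0149, v(7.5) ≈ 2.1401.
Sum = Δu · [v(2.5) + v(3.5) + v(4.5) + ...].
Sum ≈ 10.4884.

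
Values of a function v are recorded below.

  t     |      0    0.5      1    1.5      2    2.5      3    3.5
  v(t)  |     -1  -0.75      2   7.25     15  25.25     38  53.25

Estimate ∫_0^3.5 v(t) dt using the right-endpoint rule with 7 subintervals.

Δt = 0.5.
Sum = 0.5·[(-0.75) + 2 + 7.25 + 15 + 25.25 + 38 + 53.25] = 70.

70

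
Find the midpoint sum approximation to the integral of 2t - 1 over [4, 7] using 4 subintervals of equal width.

Δt = (7 − 4)/4 = 0.75.
Midpoints: 4.375, 5.125, 5.875, 6.625.
f(4.375) = 7.75, f(5.125) = 9.25, f(5.875) = 10.75, f(6.625) = 12.25.
Sum = Δt · [f(4.375) + f(5.125) + f(5.875) + f(6.625)].
Sum = 30.

30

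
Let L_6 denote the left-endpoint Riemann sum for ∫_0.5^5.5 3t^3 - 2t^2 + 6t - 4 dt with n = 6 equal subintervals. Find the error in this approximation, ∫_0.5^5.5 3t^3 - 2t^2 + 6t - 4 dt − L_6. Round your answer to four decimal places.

Exact integral: ∫_0.5^5.5 f(t) dt ≈ 645.416667.
L_6 ≈ 464.571759.
Error ≈ 645.416667 − 464.571759 ≈ 180.8449.

180.8449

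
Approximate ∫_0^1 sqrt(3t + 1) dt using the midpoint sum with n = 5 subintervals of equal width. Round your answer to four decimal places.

1.5568

Δt = (1 − 0)/5 = 0.2.
Midpoints: 0.1, 0.3, 0.5, 0.7, 0.9.
f(0.1) ≈ 1.1402, f(0.3) ≈ 1.3784, f(0.5) ≈ 1.5811, f(0.7) ≈ 1.7607, f(0.9) ≈ 1.9235.
Sum = Δt · [f(0.1) + f(0.3) + f(0.5) + f(0.7) + f(0.9)].
Sum ≈ 1.5568.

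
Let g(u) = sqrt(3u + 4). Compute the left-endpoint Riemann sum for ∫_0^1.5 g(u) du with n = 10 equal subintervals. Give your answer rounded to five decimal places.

3.66013

Δu = (1.5 − 0)/10 = 0.15.
Left endpoints: 0, 0.15, 0.3, 0.45, 0.6, 0.75, 0.9, 1.05, 1.2, 1.35.
g(0) ≈ 2.00000, g(0.15) ≈ 2.10950, g(0.3) ≈ 2.21359, g(0.45) ≈ 2.31301, g(0.6) ≈ 2.40832, g(0.75) ≈ 2.50000, g(0.9) ≈ 2.58844, g(1.05) ≈ 2.67395, g(1.2) ≈ 2.75681, g(1.35) ≈ 2.83725.
Sum = Δu · [g(0) + g(0.15) + g(0.3) + ...].
Sum ≈ 3.66013.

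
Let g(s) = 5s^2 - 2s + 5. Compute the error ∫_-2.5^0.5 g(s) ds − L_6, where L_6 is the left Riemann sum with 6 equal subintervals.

-9.625

Exact integral: ∫_-2.5^0.5 g(s) ds = 47.25.
L_6 = 56.875.
Error = 47.25 − 56.875 = -9.625.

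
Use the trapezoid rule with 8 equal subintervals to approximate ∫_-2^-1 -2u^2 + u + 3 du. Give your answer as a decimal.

Δu = (-1 − (-2))/8 = 0.125.
f(-2) = -7, f(-1.875) = -5.90625, f(-1.75) = -4.875, f(-1.625) = -3.90625, f(-1.5) = -3, f(-1.375) = -2.15625, f(-1.25) = -1.375, f(-1.125) = -0.65625, f(-1) = 0.
T_8 = (Δu/2)·[f(u_0) + 2f(u_1) + ... + 2f(u_{7}) + f(u_8)].
Sum = -3.171875.

-3.171875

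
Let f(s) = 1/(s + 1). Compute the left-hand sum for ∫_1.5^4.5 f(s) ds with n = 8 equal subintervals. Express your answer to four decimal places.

Δs = (4.5 − 1.5)/8 = 0.375.
Left endpoints: 1.5, 1.875, 2.25, 2.625, 3, 3.375, 3.75, 4.125.
f(1.5) = 0.4, f(1.875) = 8/23, f(2.25) = 4/13, f(2.625) = 8/29, f(3) = 0.25, f(3.375) = 8/35, f(3.75) = 4/19, f(4.125) = 8/41.
Sum = Δs · [f(1.5) + f(1.875) + f(2.25) + ...].
Sum ≈ 0.8309.

0.8309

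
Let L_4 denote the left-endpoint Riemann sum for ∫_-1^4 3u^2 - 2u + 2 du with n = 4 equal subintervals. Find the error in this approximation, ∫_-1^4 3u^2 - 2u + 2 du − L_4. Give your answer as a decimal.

Exact integral: ∫_-1^4 f(u) du = 60.
L_4 = 42.03125.
Error = 60 − 42.03125 = 17.96875.

17.96875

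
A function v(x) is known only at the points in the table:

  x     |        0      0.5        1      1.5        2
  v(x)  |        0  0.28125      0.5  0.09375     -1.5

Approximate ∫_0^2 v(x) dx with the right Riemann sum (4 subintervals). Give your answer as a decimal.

-0.3125

Δx = 0.5.
Sum = 0.5·[0.28125 + 0.5 + 0.09375 + (-1.5)] = -0.3125.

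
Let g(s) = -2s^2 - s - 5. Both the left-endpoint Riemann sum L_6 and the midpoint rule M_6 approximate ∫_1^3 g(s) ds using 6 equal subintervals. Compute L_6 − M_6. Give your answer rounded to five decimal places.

2.88889

L_6 ≈ -28.4074074.
M_6 ≈ -31.2962963.
L_6 − M_6 ≈ 2.88889.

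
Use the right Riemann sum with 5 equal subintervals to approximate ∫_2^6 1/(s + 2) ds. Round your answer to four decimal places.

0.6456

Δs = (6 − 2)/5 = 0.8.
Right endpoints: 2.8, 3.6, 4.4, 5.2, 6.
f(2.8) = 5/24, f(3.6) = 5/28, f(4.4) = 0.15625, f(5.2) = 5/36, f(6) = 0.125.
Sum = Δs · [f(2.8) + f(3.6) + f(4.4) + f(5.2) + f(6)].
Sum ≈ 0.6456.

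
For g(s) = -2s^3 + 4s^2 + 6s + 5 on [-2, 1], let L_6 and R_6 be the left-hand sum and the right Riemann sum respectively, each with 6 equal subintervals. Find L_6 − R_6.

L_6 = 29.375.
R_6 = 23.375.
L_6 − R_6 = 6.

6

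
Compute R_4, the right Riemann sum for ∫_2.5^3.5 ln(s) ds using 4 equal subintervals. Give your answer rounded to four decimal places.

Δs = (3.5 − 2.5)/4 = 0.25.
Right endpoints: 2.75, 3, 3.25, 3.5.
f(2.75) ≈ 1.0116, f(3) ≈ 1.0986, f(3.25) ≈ 1.1787, f(3.5) ≈ 1.2528.
Sum = Δs · [f(2.75) + f(3) + f(3.25) + f(3.5)].
Sum ≈ 1.1354.

1.1354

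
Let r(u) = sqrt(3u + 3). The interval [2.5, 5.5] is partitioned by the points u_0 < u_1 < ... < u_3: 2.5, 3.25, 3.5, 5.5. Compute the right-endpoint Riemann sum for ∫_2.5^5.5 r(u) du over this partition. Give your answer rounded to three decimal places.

12.428

Subinterval widths: 0.75, 0.25, 2.
Right endpoints: 3.25, 3.5, 5.5.
r(3.25) ≈ 3.571, r(3.5) ≈ 3.674, r(5.5) ≈ 4.416.
Sum = Σ Δu_i · r(u_i).
Sum ≈ 12.428.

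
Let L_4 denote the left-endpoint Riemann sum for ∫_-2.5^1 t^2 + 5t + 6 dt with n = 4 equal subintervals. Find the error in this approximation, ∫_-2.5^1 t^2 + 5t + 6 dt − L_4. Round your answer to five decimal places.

4.91276

Exact integral: ∫_-2.5^1 f(t) dt ≈ 13.4166667.
L_4 = 8.50390625.
Error ≈ 13.4166667 − 8.50390625 ≈ 4.91276.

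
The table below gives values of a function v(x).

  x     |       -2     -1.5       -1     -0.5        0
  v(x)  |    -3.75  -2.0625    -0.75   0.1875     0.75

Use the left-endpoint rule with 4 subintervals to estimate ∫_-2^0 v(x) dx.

Δx = 0.5.
Sum = 0.5·[(-3.75) + (-2.0625) + (-0.75) + 0.1875] = -3.1875.

-3.1875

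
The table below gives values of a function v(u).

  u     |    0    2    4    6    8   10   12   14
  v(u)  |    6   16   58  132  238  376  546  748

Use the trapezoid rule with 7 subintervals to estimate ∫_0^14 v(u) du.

3486

Δu = 2.
T_7 = (2/2)·[6 + 2·16 + 2·58 + 2·132 + 2·238 + 2·376 + 2·546 + 748] = 3486.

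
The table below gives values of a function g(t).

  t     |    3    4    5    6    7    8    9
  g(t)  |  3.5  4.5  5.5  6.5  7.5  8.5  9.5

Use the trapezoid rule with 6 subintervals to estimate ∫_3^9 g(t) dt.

Δt = 1.
T_6 = (1/2)·[3.5 + 2·4.5 + 2·5.5 + 2·6.5 + 2·7.5 + 2·8.5 + 9.5] = 39.

39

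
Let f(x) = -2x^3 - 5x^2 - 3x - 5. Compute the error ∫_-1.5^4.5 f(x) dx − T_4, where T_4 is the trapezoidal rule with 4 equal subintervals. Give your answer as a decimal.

Exact integral: ∫_-1.5^4.5 f(x) dx = -417.
T_4 = -448.5.
Error = -417 − (-448.5) = 31.5.

31.5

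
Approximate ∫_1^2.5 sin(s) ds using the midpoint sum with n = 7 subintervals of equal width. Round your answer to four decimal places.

1.3440

Δs = (2.5 − 1)/7 = 3/14.
Midpoints: 31/28, 37/28, 43/28, 1.75, 55/28, 61/28, 67/28.
f(31/28) ≈ 0.8944, f(37/28) ≈ 0.9691, f(43/28) ≈ 0.9994, f(1.75) ≈ 0.9840, f(55/28) ≈ 0.9236, f(61/28) ≈ 0.8209, f(67/28) ≈ 0.6807.
Sum = Δs · [f(31/28) + f(37/28) + f(43/28) + ...].
Sum ≈ 1.3440.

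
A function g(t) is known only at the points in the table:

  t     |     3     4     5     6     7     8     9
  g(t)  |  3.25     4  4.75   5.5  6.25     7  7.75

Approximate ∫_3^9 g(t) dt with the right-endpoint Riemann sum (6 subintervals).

Δt = 1.
Sum = 1·[4 + 4.75 + 5.5 + 6.25 + 7 + 7.75] = 35.25.

35.25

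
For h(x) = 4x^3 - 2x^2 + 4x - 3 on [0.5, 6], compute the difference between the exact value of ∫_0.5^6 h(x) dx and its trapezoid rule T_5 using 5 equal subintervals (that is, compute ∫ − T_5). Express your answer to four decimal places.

Exact integral: ∫_0.5^6 h(x) dx ≈ 1207.020833.
T_5 = 1248.06.
Error ≈ 1207.020833 − 1248.06 ≈ -41.0392.

-41.0392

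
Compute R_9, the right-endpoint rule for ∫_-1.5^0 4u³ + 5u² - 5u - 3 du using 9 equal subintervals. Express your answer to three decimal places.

Δu = (0 − (-1.5))/9 = 1/6.
Right endpoints: -4/3, -7/6, -1, -5/6, -2/3, -0.5, -1/3, -1/6, 0.
f(-4/3) = 83/27, f(-7/6) = 355/108, f(-1) = 3, f(-5/6) = 251/108, f(-2/3) = 37/27, f(-0.5) = 0.25, f(-1/3) = -25/27, f(-1/6) = -221/108, f(0) = -3.
Sum = Δu · [f(-4/3) + f(-7/6) + f(-1) + ...].
Sum ≈ 1.222.

1.222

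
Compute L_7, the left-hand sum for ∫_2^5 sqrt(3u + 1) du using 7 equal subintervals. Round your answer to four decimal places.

Δu = (5 − 2)/7 = 3/7.
Left endpoints: 2, 17/7, 20/7, 23/7, 26/7, 29/7, 32/7.
f(2) ≈ 2.6458, f(17/7) ≈ 2.8785, f(20/7) ≈ 3.0938, f(23/7) ≈ 3.2950, f(26/7) ≈ 3.4847, f(29/7) ≈ 3.6645, f(32/7) ≈ 3.8359.
Sum = Δu · [f(2) + f(17/7) + f(20/7) + ...].
Sum ≈ 9.8135.

9.8135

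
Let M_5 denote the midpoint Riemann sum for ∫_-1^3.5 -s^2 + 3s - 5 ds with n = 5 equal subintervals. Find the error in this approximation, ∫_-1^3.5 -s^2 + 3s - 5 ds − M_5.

Exact integral: ∫_-1^3.5 f(s) ds = -20.25.
M_5 = -19.94625.
Error = -20.25 − (-19.94625) = -0.30375.

-0.30375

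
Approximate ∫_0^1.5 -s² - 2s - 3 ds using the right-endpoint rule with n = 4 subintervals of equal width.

-8.89453125

Δs = (1.5 − 0)/4 = 0.375.
Right endpoints: 0.375, 0.75, 1.125, 1.5.
f(0.375) = -3.890625, f(0.75) = -5.0625, f(1.125) = -6.515625, f(1.5) = -8.25.
Sum = Δs · [f(0.375) + f(0.75) + f(1.125) + f(1.5)].
Sum = -8.89453125.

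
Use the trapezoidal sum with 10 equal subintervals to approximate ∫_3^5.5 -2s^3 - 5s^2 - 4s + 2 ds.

Δs = (5.5 − 3)/10 = 0.25.
f(3) = -109, f(3.25) = -132.46875, f(3.5) = -159, f(3.75) = -188.78125, f(4) = -222, f(4.25) = -258.84375, f(4.5) = -299.5, f(4.75) = -344.15625, f(5) = -393, f(5.25) = -446.21875, f(5.5) = -504.
T_10 = (Δs/2)·[f(s_0) + 2f(s_1) + ... + 2f(s_{9}) + f(s_10)].
Sum = -687.6171875.

-687.6171875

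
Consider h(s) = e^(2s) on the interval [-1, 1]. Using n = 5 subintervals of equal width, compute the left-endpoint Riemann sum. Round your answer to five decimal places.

Δs = (1 − (-1))/5 = 0.4.
Left endpoints: -1, -0.6, -0.2, 0.2, 0.6.
h(-1) ≈ 0.13534, h(-0.6) ≈ 0.30119, h(-0.2) ≈ 0.67032, h(0.2) ≈ 1.49182, h(0.6) ≈ 3.32012.
Sum = Δs · [h(-1) + h(-0.6) + h(-0.2) + h(0.2) + h(0.6)].
Sum ≈ 2.36752.

2.36752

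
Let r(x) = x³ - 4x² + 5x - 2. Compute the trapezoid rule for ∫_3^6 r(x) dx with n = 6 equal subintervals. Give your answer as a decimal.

114.4375

Δx = (6 − 3)/6 = 0.5.
r(3) = 4, r(3.5) = 9.375, r(4) = 18, r(4.5) = 30.625, r(5) = 48, r(5.5) = 70.875, r(6) = 100.
T_6 = (Δx/2)·[r(x_0) + 2r(x_1) + ... + 2r(x_{5}) + r(x_6)].
Sum = 114.4375.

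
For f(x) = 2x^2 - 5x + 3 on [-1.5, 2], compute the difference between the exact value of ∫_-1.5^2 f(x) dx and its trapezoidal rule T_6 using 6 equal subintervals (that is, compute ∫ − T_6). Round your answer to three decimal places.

-0.397

Exact integral: ∫_-1.5^2 f(x) dx ≈ 13.70833.
T_6 ≈ 14.10532.
Error ≈ 13.70833 − 14.10532 ≈ -0.397.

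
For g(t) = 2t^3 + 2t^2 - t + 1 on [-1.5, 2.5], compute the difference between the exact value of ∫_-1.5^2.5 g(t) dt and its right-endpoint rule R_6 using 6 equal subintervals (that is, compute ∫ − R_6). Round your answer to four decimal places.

-15.4815

Exact integral: ∫_-1.5^2.5 g(t) dt ≈ 31.666667.
R_6 ≈ 47.148148.
Error ≈ 31.666667 − 47.148148 ≈ -15.4815.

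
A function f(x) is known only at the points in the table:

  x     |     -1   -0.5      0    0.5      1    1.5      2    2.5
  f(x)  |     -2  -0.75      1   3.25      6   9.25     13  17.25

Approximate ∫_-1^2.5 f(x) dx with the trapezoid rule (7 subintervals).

19.6875

Δx = 0.5.
T_7 = (0.5/2)·[(-2) + 2·(-0.75) + 2·1 + 2·3.25 + 2·6 + 2·9.25 + 2·13 + 17.25] = 19.6875.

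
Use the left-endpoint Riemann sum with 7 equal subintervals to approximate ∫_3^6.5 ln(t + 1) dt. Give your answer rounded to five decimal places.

5.90701

Δt = (6.5 − 3)/7 = 0.5.
Left endpoints: 3, 3.5, 4, 4.5, 5, 5.5, 6.
f(3) ≈ 1.38629, f(3.5) ≈ 1.50408, f(4) ≈ 1.60944, f(4.5) ≈ 1.70475, f(5) ≈ 1.79176, f(5.5) ≈ 1.87180, f(6) ≈ 1.94591.
Sum = Δt · [f(3) + f(3.5) + f(4) + ...].
Sum ≈ 5.90701.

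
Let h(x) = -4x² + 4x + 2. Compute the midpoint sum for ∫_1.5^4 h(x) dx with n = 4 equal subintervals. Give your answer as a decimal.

Δx = (4 − 1.5)/4 = 0.625.
Midpoints: 1.8125, 2.4375, 3.0625, 3.6875.
h(1.8125) = -3.890625, h(2.4375) = -12.015625, h(3.0625) = -23.265625, h(3.6875) = -37.640625.
Sum = Δx · [h(1.8125) + h(2.4375) + h(3.0625) + h(3.6875)].
Sum = -48.0078125.

-48.0078125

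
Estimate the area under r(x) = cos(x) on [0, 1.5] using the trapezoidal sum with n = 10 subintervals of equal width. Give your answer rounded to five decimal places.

Δx = (1.5 − 0)/10 = 0.15.
r(0) ≈ 1.00000, r(0.15) ≈ 0.98877, r(0.3) ≈ 0.95534, r(0.45) ≈ 0.90045, r(0.6) ≈ 0.82534, r(0.75) ≈ 0.73169, r(0.9) ≈ 0.62161, r(1.05) ≈ 0.49757, r(1.2) ≈ 0.36236, r(1.35) ≈ 0.21901, r(1.5) ≈ 0.07074.
T_10 = (Δx/2)·[r(x_0) + 2r(x_1) + ... + 2r(x_{9}) + r(x_10)].
Sum ≈ 0.99562.

0.99562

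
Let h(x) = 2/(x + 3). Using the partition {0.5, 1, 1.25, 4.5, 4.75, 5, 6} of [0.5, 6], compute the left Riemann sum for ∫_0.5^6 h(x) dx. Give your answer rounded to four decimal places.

Subinterval widths: 0.5, 0.25, 3.25, 0.25, 0.25, 1.
Left endpoints: 0.5, 1, 1.25, 4.5, 4.75, 5.
h(0.5) = 4/7, h(1) = 0.5, h(1.25) = 8/17, h(4.5) = 4/15, h(4.75) = 8/31, h(5) = 0.25.
Sum = Σ Δx_i · h(x_i).
Sum ≈ 2.3213.

2.3213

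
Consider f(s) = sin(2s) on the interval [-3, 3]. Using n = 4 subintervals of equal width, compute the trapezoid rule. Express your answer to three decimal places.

0.000

Δs = (3 − (-3))/4 = 1.5.
f(-3) ≈ 0.279, f(-1.5) ≈ -0.141, f(0) ≈ 0.000, f(1.5) ≈ 0.141, f(3) ≈ -0.279.
T_4 = (Δs/2)·[f(s_0) + 2f(s_1) + 2f(s_2) + 2f(s_3) + f(s_4)].
Sum ≈ 0.000.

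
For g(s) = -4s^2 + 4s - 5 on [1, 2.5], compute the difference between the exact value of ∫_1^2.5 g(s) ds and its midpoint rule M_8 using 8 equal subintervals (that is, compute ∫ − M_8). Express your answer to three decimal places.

Exact integral: ∫_1^2.5 g(s) ds = -16.5.
M_8 ≈ -16.48242.
Error ≈ -16.5 − (-16.48242) ≈ -0.018.

-0.018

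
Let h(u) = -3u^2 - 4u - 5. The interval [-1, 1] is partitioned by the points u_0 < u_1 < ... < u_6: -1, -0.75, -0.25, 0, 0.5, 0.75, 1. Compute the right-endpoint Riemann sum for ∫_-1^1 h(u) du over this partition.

Subinterval widths: 0.25, 0.5, 0.25, 0.5, 0.25, 0.25.
Right endpoints: -0.75, -0.25, 0, 0.5, 0.75, 1.
h(-0.75) = -3.6875, h(-0.25) = -4.1875, h(0) = -5, h(0.5) = -7.75, h(0.75) = -9.6875, h(1) = -12.
Sum = Σ Δu_i · h(u_i).
Sum = -13.5625.

-13.5625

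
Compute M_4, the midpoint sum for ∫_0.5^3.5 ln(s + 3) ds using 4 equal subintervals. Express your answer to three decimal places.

4.785

Δs = (3.5 − 0.5)/4 = 0.75.
Midpoints: 0.875, 1.625, 2.375, 3.125.
f(0.875) ≈ 1.355, f(1.625) ≈ 1.531, f(2.375) ≈ 1.682, f(3.125) ≈ 1.812.
Sum = Δs · [f(0.875) + f(1.625) + f(2.375) + f(3.125)].
Sum ≈ 4.785.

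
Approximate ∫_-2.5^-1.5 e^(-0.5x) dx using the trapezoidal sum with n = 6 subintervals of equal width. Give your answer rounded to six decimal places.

2.748275

Δx = (-1.5 − (-2.5))/6 = 1/6.
f(-2.5) ≈ 3.490343, f(-7/3) ≈ 3.211271, f(-13/6) ≈ 2.954512, f(-2) ≈ 2.718282, f(-11/6) ≈ 2.500940, f(-5/3) ≈ 2.300976, f(-1.5) ≈ 2.117000.
T_6 = (Δx/2)·[f(x_0) + 2f(x_1) + ... + 2f(x_{5}) + f(x_6)].
Sum ≈ 2.748275.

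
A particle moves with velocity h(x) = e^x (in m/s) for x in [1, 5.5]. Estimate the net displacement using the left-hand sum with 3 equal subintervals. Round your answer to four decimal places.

Δx = (5.5 − 1)/3 = 1.5.
Left endpoints: 1, 2.5, 4.
h(1) ≈ 2.7183, h(2.5) ≈ 12.1825, h(4) ≈ 54.5982.
Sum = Δx · [h(1) + h(2.5) + h(4)].
Sum ≈ 104.2484.

104.2484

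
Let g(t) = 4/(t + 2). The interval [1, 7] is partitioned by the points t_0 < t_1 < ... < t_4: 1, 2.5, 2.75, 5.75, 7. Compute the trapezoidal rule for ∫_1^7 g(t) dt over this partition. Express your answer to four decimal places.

Subinterval widths: 1.5, 0.25, 3, 1.25.
g(1) = 4/3, g(2.5) = 8/9, g(2.75) = 16/19, g(5.75) = 16/31, g(7) = 4/9.
On each subinterval the trapezoid contributes (Δt_i/2)·[g(t_{i-1}) + g(t_i)].
Sum ≈ 4.5208.

4.5208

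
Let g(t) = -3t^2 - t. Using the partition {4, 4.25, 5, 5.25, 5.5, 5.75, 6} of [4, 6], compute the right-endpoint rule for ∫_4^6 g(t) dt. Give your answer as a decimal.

Subinterval widths: 0.25, 0.75, 0.25, 0.25, 0.25, 0.25.
Right endpoints: 4.25, 5, 5.25, 5.5, 5.75, 6.
g(4.25) = -58.4375, g(5) = -80, g(5.25) = -87.9375, g(5.5) = -96.25, g(5.75) = -104.9375, g(6) = -114.
Sum = Σ Δt_i · g(t_i).
Sum = -175.390625.

-175.390625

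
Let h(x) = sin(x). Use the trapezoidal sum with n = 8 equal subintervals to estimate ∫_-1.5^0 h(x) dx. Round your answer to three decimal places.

-0.927

Δx = (0 − (-1.5))/8 = 0.1875.
h(-1.5) ≈ -0.997, h(-1.3125) ≈ -0.967, h(-1.125) ≈ -0.902, h(-0.9375) ≈ -0.806, h(-0.75) ≈ -0.682, h(-0.5625) ≈ -0.533, h(-0.375) ≈ -0.366, h(-0.1875) ≈ -0.186, h(0) ≈ 0.000.
T_8 = (Δx/2)·[h(x_0) + 2h(x_1) + ... + 2h(x_{7}) + h(x_8)].
Sum ≈ -0.927.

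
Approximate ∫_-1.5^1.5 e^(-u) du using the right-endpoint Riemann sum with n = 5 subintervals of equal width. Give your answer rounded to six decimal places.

3.107988

Δu = (1.5 − (-1.5))/5 = 0.6.
Right endpoints: -0.9, -0.3, 0.3, 0.9, 1.5.
f(-0.9) ≈ 2.459603, f(-0.3) ≈ 1.349859, f(0.3) ≈ 0.740818, f(0.9) ≈ 0.406570, f(1.5) ≈ 0.223130.
Sum = Δu · [f(-0.9) + f(-0.3) + f(0.3) + f(0.9) + f(1.5)].
Sum ≈ 3.107988.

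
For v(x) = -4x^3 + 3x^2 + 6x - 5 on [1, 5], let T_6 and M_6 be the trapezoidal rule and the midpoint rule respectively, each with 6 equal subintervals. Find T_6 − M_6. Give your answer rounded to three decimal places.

-14.667

T_6 ≈ -457.77778.
M_6 ≈ -443.11111.
T_6 − M_6 ≈ -14.667.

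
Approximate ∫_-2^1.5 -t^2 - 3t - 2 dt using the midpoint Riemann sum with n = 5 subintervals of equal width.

Δt = (1.5 − (-2))/5 = 0.7.
Midpoints: -1.65, -0.95, -0.25, 0.45, 1.15.
f(-1.65) = 0.2275, f(-0.95) = -0.0525, f(-0.25) = -1.3125, f(0.45) = -3.5525, f(1.15) = -6.7725.
Sum = Δt · [f(-1.65) + f(-0.95) + f(-0.25) + f(0.45) + f(1.15)].
Sum = -8.02375.

-8.02375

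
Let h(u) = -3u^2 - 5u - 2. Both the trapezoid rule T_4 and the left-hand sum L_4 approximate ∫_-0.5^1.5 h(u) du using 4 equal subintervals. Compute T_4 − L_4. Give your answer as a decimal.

-4

T_4 = -12.75.
L_4 = -8.75.
T_4 − L_4 = -4.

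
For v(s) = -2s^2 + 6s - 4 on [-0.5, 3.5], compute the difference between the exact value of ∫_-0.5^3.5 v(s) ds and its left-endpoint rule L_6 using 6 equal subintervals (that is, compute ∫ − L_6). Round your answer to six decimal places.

Exact integral: ∫_-0.5^3.5 v(s) ds ≈ -8.66666667.
L_6 ≈ -9.25925926.
Error ≈ -8.66666667 − (-9.25925926) ≈ 0.592593.

0.592593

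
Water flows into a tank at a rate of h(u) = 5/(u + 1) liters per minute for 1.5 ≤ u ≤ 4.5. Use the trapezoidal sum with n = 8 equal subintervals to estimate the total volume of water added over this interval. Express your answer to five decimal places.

Δu = (4.5 − 1.5)/8 = 0.375.
h(1.5) = 2, h(1.875) = 40/23, h(2.25) = 20/13, h(2.625) = 40/29, h(3) = 1.25, h(3.375) = 8/7, h(3.75) = 20/19, h(4.125) = 40/41, h(4.5) = 10/11.
T_8 = (Δu/2)·[h(u_0) + 2h(u_1) + ... + 2h(u_{7}) + h(u_8)].
Sum ≈ 3.94970.

3.94970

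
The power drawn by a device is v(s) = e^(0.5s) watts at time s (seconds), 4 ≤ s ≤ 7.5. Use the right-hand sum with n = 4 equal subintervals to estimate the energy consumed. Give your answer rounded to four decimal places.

86.7515

Δs = (7.5 − 4)/4 = 0.875.
Right endpoints: 4.875, 5.75, 6.625, 7.5.
v(4.875) ≈ 11.4444, v(5.75) ≈ 17.7254, v(6.625) ≈ 27.4537, v(7.5) ≈ 42.5211.
Sum = Δs · [v(4.875) + v(5.75) + v(6.625) + v(7.5)].
Sum ≈ 86.7515.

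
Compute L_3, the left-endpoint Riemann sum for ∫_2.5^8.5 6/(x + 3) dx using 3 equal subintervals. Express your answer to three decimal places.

Δx = (8.5 − 2.5)/3 = 2.
Left endpoints: 2.5, 4.5, 6.5.
f(2.5) = 12/11, f(4.5) = 0.8, f(6.5) = 12/19.
Sum = Δx · [f(2.5) + f(4.5) + f(6.5)].
Sum ≈ 5.045.

5.045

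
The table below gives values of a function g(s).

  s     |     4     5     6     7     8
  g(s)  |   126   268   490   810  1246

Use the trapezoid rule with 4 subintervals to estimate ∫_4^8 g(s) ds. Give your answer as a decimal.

2254

Δs = 1.
T_4 = (1/2)·[126 + 2·268 + 2·490 + 2·810 + 1246] = 2254.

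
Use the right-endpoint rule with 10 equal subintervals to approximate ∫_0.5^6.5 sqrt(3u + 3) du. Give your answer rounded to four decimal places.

Δu = (6.5 − 0.5)/10 = 0.6.
Right endpoints: 1.1, 1.7, 2.3, 2.9, 3.5, 4.1, 4.7, 5.3, 5.9, 6.5.
f(1.1) ≈ 2.5100, f(1.7) ≈ 2.8460, f(2.3) ≈ 3.1464, f(2.9) ≈ 3.4205, f(3.5) ≈ 3.6742, f(4.1) ≈ 3.9115, f(4.7) ≈ 4.1352, f(5.3) ≈ 4.3474, f(5.9) ≈ 4.5497, f(6.5) ≈ 4.7434.
Sum = Δu · [f(1.1) + f(1.7) + f(2.3) + ...].
Sum ≈ 22.3707.

22.3707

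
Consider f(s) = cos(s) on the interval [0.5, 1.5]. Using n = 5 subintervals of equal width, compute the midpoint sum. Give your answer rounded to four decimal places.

0.5189

Δs = (1.5 − 0.5)/5 = 0.2.
Midpoints: 0.6, 0.8, 1, 1.2, 1.4.
f(0.6) ≈ 0.8253, f(0.8) ≈ 0.6967, f(1) ≈ 0.5403, f(1.2) ≈ 0.3624, f(1.4) ≈ 0.1700.
Sum = Δs · [f(0.6) + f(0.8) + f(1) + f(1.2) + f(1.4)].
Sum ≈ 0.5189.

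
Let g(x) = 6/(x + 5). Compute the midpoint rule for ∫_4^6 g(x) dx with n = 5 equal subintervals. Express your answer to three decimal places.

1.204

Δx = (6 − 4)/5 = 0.4.
Midpoints: 4.2, 4.6, 5, 5.4, 5.8.
g(4.2) = 15/23, g(4.6) = 0.625, g(5) = 0.6, g(5.4) = 15/26, g(5.8) = 5/9.
Sum = Δx · [g(4.2) + g(4.6) + g(5) + g(5.4) + g(5.8)].
Sum ≈ 1.204.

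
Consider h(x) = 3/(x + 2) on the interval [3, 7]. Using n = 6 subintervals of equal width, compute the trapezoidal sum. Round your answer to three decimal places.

Δx = (7 − 3)/6 = 2/3.
h(3) = 0.6, h(11/3) = 9/17, h(13/3) = 9/19, h(5) = 3/7, h(17/3) = 9/23, h(19/3) = 0.36, h(7) = 1/3.
T_6 = (Δx/2)·[h(x_0) + 2h(x_1) + ... + 2h(x_{5}) + h(x_6)].
Sum ≈ 1.766.

1.766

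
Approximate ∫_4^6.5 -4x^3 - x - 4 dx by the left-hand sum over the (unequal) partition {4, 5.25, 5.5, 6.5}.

Subinterval widths: 1.25, 0.25, 1.
Left endpoints: 4, 5.25, 5.5.
f(4) = -264, f(5.25) = -588.0625, f(5.5) = -675.
Sum = Σ Δx_i · f(x_i).
Sum = -1152.015625.

-1152.015625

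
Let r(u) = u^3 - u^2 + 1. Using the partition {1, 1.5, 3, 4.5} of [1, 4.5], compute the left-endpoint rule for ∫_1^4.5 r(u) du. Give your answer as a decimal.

Subinterval widths: 0.5, 1.5, 1.5.
Left endpoints: 1, 1.5, 3.
r(1) = 1, r(1.5) = 2.125, r(3) = 19.
Sum = Σ Δu_i · r(u_i).
Sum = 32.1875.

32.1875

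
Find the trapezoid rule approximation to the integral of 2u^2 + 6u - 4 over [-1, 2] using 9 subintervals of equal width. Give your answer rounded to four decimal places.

Δu = (2 − (-1))/9 = 1/3.
f(-1) = -8, f(-2/3) = -64/9, f(-1/3) = -52/9, f(0) = -4, f(1/3) = -16/9, f(2/3) = 8/9, f(1) = 4, f(4/3) = 68/9, f(5/3) = 104/9, f(2) = 16.
T_9 = (Δu/2)·[f(u_0) + 2f(u_1) + ... + 2f(u_{8}) + f(u_9)].
Sum ≈ 3.1111.

3.1111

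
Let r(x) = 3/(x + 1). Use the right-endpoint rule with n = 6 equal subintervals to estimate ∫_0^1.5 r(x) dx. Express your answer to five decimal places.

Δx = (1.5 − 0)/6 = 0.25.
Right endpoints: 0.25, 0.5, 0.75, 1, 1.25, 1.5.
r(0.25) = 2.4, r(0.5) = 2, r(0.75) = 12/7, r(1) = 1.5, r(1.25) = 4/3, r(1.5) = 1.2.
Sum = Δx · [r(0.25) + r(0.5) + r(0.75) + ...].
Sum ≈ 2.53690.

2.53690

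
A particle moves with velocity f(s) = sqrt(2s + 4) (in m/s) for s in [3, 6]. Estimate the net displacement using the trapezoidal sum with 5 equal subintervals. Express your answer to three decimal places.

10.790

Δs = (6 − 3)/5 = 0.6.
f(3) ≈ 3.162, f(3.6) ≈ 3.347, f(4.2) ≈ 3.521, f(4.8) ≈ 3.688, f(5.4) ≈ 3.847, f(6) ≈ 4.000.
T_5 = (Δs/2)·[f(s_0) + 2f(s_1) + ... + 2f(s_{4}) + f(s_5)].
Sum ≈ 10.790.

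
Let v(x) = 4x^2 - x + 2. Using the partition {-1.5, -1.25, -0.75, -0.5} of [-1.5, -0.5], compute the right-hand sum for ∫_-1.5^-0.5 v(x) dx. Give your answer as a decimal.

5.75

Subinterval widths: 0.25, 0.5, 0.25.
Right endpoints: -1.25, -0.75, -0.5.
v(-1.25) = 9.5, v(-0.75) = 5, v(-0.5) = 3.5.
Sum = Σ Δx_i · v(x_i).
Sum = 5.75.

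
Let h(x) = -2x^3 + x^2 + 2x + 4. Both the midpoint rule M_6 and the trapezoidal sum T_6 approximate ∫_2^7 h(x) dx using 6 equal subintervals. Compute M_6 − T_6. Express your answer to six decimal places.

M_6 ≈ -1008.31018519.
T_6 ≈ -1030.87962963.
M_6 − T_6 ≈ 22.569444.

22.569444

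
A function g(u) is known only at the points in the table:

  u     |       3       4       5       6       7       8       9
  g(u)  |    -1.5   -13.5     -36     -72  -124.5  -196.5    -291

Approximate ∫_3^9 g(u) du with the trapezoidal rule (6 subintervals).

Δu = 1.
T_6 = (1/2)·[(-1.5) + 2·(-13.5) + 2·(-36) + 2·(-72) + 2·(-124.5) + 2·(-196.5) + (-291)] = -588.75.

-588.75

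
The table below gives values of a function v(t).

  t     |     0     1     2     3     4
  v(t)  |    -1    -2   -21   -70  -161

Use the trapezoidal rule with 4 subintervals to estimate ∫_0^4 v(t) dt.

-174

Δt = 1.
T_4 = (1/2)·[(-1) + 2·(-2) + 2·(-21) + 2·(-70) + (-161)] = -174.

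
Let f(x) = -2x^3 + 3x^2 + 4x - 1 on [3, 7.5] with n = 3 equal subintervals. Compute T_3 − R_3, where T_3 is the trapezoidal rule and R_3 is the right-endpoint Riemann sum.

472.5

T_3 = -1104.75.
R_3 = -1577.25.
T_3 − R_3 = 472.5.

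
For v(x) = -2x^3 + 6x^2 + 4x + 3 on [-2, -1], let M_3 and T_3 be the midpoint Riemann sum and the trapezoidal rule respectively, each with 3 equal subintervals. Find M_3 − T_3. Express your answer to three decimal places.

M_3 ≈ 18.36111.
T_3 ≈ 18.77778.
M_3 − T_3 ≈ -0.417.

-0.417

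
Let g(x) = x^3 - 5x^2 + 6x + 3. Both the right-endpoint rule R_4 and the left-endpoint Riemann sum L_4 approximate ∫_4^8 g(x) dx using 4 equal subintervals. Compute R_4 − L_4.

232

R_4 = 494.
L_4 = 262.
R_4 − L_4 = 232.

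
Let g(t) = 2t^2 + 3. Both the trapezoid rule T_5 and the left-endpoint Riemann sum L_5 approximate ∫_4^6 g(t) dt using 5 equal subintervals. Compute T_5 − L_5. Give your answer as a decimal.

8

T_5 = 107.44.
L_5 = 99.44.
T_5 − L_5 = 8.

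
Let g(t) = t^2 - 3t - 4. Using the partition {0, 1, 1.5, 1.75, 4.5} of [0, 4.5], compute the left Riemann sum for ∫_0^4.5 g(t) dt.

-25.578125

Subinterval widths: 1, 0.5, 0.25, 2.75.
Left endpoints: 0, 1, 1.5, 1.75.
g(0) = -4, g(1) = -6, g(1.5) = -6.25, g(1.75) = -6.1875.
Sum = Σ Δt_i · g(t_i).
Sum = -25.578125.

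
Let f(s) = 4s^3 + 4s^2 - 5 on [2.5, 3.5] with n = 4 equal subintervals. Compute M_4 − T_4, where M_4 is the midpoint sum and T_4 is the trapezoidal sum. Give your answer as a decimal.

M_4 = 142.125.
T_4 = 142.75.
M_4 − T_4 = -0.625.

-0.625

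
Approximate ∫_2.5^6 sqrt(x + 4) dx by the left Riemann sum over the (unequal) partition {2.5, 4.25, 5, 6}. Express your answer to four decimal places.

Subinterval widths: 1.75, 0.75, 1.
Left endpoints: 2.5, 4.25, 5.
f(2.5) ≈ 2.5495, f(4.25) ≈ 2.8723, f(5) ≈ 3.0000.
Sum = Σ Δx_i · f(x_i).
Sum ≈ 9.6159.

9.6159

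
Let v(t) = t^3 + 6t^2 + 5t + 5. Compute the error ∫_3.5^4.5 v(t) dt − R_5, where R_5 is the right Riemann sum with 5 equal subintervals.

Exact integral: ∫_3.5^4.5 v(t) dt = 186.5.
R_5 = 196.745.
Error = 186.5 − 196.745 = -10.245.

-10.245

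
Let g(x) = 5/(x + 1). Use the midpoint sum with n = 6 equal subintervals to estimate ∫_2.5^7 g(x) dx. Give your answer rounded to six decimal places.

Δx = (7 − 2.5)/6 = 0.75.
Midpoints: 2.875, 3.625, 4.375, 5.125, 5.875, 6.625.
g(2.875) = 40/31, g(3.625) = 40/37, g(4.375) = 40/43, g(5.125) = 40/49, g(5.875) = 8/11, g(6.625) = 40/61.
Sum = Δx · [g(2.875) + g(3.625) + g(4.375) + ...].
Sum ≈ 4.125730.

4.125730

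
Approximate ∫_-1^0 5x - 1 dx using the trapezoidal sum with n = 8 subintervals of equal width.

-3.5

Δx = (0 − (-1))/8 = 0.125.
f(-1) = -6, f(-0.875) = -5.375, f(-0.75) = -4.75, f(-0.625) = -4.125, f(-0.5) = -3.5, f(-0.375) = -2.875, f(-0.25) = -2.25, f(-0.125) = -1.625, f(0) = -1.
T_8 = (Δx/2)·[f(x_0) + 2f(x_1) + ... + 2f(x_{7}) + f(x_8)].
Sum = -3.5.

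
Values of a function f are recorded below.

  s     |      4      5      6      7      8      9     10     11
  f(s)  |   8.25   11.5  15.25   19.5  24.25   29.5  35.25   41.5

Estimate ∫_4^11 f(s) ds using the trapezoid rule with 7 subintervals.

160.125

Δs = 1.
T_7 = (1/2)·[8.25 + 2·11.5 + 2·15.25 + 2·19.5 + 2·24.25 + 2·29.5 + 2·35.25 + 41.5] = 160.125.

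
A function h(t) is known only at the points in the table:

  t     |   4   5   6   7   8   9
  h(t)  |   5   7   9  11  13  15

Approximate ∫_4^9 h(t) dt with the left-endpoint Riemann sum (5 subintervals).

Δt = 1.
Sum = 1·[5 + 7 + 9 + 11 + 13] = 45.

45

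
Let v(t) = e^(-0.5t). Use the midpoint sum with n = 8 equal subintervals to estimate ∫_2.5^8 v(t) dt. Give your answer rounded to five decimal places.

0.53375

Δt = (8 − 2.5)/8 = 0.6875.
Midpoints: 2.84375, 3.53125, 4.21875, 4.90625, 5.59375, 6.28125, 6.96875, 7.65625.
v(2.84375) ≈ 0.24126, v(3.53125) ≈ 0.17108, v(4.21875) ≈ 0.12131, v(4.90625) ≈ 0.08602, v(5.59375) ≈ 0.06100, v(6.28125) ≈ 0.04326, v(6.96875) ≈ 0.03067, v(7.65625) ≈ 0.02175.
Sum = Δt · [v(2.84375) + v(3.53125) + v(4.21875) + ...].
Sum ≈ 0.53375.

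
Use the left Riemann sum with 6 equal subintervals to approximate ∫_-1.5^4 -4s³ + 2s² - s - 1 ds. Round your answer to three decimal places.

-114.972

Δs = (4 − (-1.5))/6 = 11/12.
Left endpoints: -1.5, -7/12, 1/3, 1.25, 13/6, 37/12.
f(-1.5) = 18.5, f(-7/12) = 457/432, f(1/3) = -34/27, f(1.25) = -6.9375, f(13/6) = -1861/54, f(37/12) = -44203/432.
Sum = Δs · [f(-1.5) + f(-7/12) + f(1/3) + ...].
Sum ≈ -114.972.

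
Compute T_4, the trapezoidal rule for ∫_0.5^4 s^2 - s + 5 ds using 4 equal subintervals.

Δs = (4 − 0.5)/4 = 0.875.
f(0.5) = 4.75, f(1.375) = 5.515625, f(2.25) = 7.8125, f(3.125) = 11.640625, f(4) = 17.
T_4 = (Δs/2)·[f(s_0) + 2f(s_1) + 2f(s_2) + 2f(s_3) + f(s_4)].
Sum = 31.36328125.

31.36328125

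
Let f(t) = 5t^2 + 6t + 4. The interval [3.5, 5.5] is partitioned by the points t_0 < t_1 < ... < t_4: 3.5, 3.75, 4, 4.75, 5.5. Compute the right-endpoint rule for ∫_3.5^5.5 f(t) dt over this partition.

Subinterval widths: 0.25, 0.25, 0.75, 0.75.
Right endpoints: 3.75, 4, 4.75, 5.5.
f(3.75) = 96.8125, f(4) = 108, f(4.75) = 145.3125, f(5.5) = 188.25.
Sum = Σ Δt_i · f(t_i).
Sum = 301.375.

301.375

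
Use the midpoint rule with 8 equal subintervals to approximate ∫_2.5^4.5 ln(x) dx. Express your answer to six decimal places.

Δx = (4.5 − 2.5)/8 = 0.25.
Midpoints: 2.625, 2.875, 3.125, 3.375, 3.625, 3.875, 4.125, 4.375.
f(2.625) ≈ 0.965081, f(2.875) ≈ 1.056053, f(3.125) ≈ 1.139434, f(3.375) ≈ 1.216395, f(3.625) ≈ 1.287854, f(3.875) ≈ 1.354546, f(4.125) ≈ 1.417066, f(4.375) ≈ 1.475907.
Sum = Δx · [f(2.625) + f(2.875) + f(3.125) + ...].
Sum ≈ 2.478084.

2.478084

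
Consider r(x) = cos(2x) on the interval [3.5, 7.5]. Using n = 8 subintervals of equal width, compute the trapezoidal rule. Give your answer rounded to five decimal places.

-0.00307

Δx = (7.5 − 3.5)/8 = 0.5.
r(3.5) ≈ 0.75390, r(4) ≈ -0.14550, r(4.5) ≈ -0.91113, r(5) ≈ -0.83907, r(5.5) ≈ 0.00443, r(6) ≈ 0.84385, r(6.5) ≈ 0.90745, r(7) ≈ 0.13674, r(7.5) ≈ -0.75969.
T_8 = (Δx/2)·[r(x_0) + 2r(x_1) + ... + 2r(x_{7}) + r(x_8)].
Sum ≈ -0.00307.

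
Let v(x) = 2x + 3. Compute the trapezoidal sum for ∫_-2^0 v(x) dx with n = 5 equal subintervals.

2

Δx = (0 − (-2))/5 = 0.4.
v(-2) = -1, v(-1.6) = -0.2, v(-1.2) = 0.6, v(-0.8) = 1.4, v(-0.4) = 2.2, v(0) = 3.
T_5 = (Δx/2)·[v(x_0) + 2v(x_1) + ... + 2v(x_{4}) + v(x_5)].
Sum = 2.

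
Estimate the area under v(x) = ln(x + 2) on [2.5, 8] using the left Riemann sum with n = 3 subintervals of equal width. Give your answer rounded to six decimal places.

9.991602

Δx = (8 − 2.5)/3 = 11/6.
Left endpoints: 2.5, 13/3, 37/6.
v(2.5) ≈ 1.504077, v(13/3) ≈ 1.845827, v(37/6) ≈ 2.100061.
Sum = Δx · [v(2.5) + v(13/3) + v(37/6)].
Sum ≈ 9.991602.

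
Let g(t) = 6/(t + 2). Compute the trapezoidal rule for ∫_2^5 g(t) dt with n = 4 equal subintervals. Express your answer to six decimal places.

Δt = (5 − 2)/4 = 0.75.
g(2) = 1.5, g(2.75) = 24/19, g(3.5) = 12/11, g(4.25) = 0.96, g(5) = 6/7.
T_4 = (Δt/2)·[g(t_0) + 2g(t_1) + 2g(t_2) + 2g(t_3) + g(t_4)].
Sum ≈ 3.369479.

3.369479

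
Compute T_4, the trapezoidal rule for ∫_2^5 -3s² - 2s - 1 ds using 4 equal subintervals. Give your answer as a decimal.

Δs = (5 − 2)/4 = 0.75.
f(2) = -17, f(2.75) = -29.1875, f(3.5) = -44.75, f(4.25) = -63.6875, f(5) = -86.
T_4 = (Δs/2)·[f(s_0) + 2f(s_1) + 2f(s_2) + 2f(s_3) + f(s_4)].
Sum = -141.84375.

-141.84375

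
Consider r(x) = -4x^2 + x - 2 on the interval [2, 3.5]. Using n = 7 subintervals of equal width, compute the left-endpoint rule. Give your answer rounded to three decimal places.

Δx = (3.5 − 2)/7 = 3/14.
Left endpoints: 2, 31/14, 17/7, 37/14, 20/7, 43/14, 23/7.
r(2) = -16, r(31/14) = -1901/98, r(17/7) = -1135/49, r(37/14) = -2675/98, r(20/7) = -1558/49, r(43/14) = -3593/98, r(23/7) = -2053/49.
Sum = Δx · [r(2) + r(31/14) + r(17/7) + ...].
Sum ≈ -42.046.

-42.046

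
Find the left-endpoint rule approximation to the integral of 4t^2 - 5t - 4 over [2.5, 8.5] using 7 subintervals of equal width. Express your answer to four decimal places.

511.6531

Δt = (8.5 − 2.5)/7 = 6/7.
Left endpoints: 2.5, 47/14, 59/14, 71/14, 83/14, 95/14, 107/14.
f(2.5) = 8.5, f(47/14) = 2381/98, f(59/14) = 4505/98, f(71/14) = 7205/98, f(83/14) = 10481/98, f(95/14) = 14333/98, f(107/14) = 18761/98.
Sum = Δt · [f(2.5) + f(47/14) + f(59/14) + ...].
Sum ≈ 511.6531.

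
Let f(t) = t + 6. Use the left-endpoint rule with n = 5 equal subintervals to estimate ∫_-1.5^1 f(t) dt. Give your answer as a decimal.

13.75

Δt = (1 − (-1.5))/5 = 0.5.
Left endpoints: -1.5, -1, -0.5, 0, 0.5.
f(-1.5) = 4.5, f(-1) = 5, f(-0.5) = 5.5, f(0) = 6, f(0.5) = 6.5.
Sum = Δt · [f(-1.5) + f(-1) + f(-0.5) + f(0) + f(0.5)].
Sum = 13.75.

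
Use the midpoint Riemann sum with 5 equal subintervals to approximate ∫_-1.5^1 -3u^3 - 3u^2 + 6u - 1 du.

Δu = (1 − (-1.5))/5 = 0.5.
Midpoints: -1.25, -0.75, -0.25, 0.25, 0.75.
f(-1.25) = -7.328125, f(-0.75) = -5.921875, f(-0.25) = -2.640625, f(0.25) = 0.265625, f(0.75) = 0.546875.
Sum = Δu · [f(-1.25) + f(-0.75) + f(-0.25) + f(0.25) + f(0.75)].
Sum = -7.5390625.

-7.5390625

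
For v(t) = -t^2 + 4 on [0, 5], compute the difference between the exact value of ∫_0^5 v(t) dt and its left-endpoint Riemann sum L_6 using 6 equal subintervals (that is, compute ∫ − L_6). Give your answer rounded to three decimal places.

Exact integral: ∫_0^5 v(t) dt ≈ -21.66667.
L_6 ≈ -11.82870.
Error ≈ -21.66667 − (-11.82870) ≈ -9.838.

-9.838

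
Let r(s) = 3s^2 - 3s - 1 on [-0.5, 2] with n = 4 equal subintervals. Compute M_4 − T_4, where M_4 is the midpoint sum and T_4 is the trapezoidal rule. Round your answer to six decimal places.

M_4 ≈ -0.24414062.
T_4 = 0.48828125.
M_4 − T_4 ≈ -0.732422.

-0.732422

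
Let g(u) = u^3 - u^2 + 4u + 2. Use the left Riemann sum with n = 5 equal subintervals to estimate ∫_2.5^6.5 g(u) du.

339.9

Δu = (6.5 − 2.5)/5 = 0.8.
Left endpoints: 2.5, 3.3, 4.1, 4.9, 5.7.
g(2.5) = 21.375, g(3.3) = 40.247, g(4.1) = 70.511, g(4.9) = 115.239, g(5.7) = 177.503.
Sum = Δu · [g(2.5) + g(3.3) + g(4.1) + g(4.9) + g(5.7)].
Sum = 339.9.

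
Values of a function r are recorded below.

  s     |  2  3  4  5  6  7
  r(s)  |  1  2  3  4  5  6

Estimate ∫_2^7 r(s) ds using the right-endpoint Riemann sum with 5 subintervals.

20

Δs = 1.
Sum = 1·[2 + 3 + 4 + 5 + 6] = 20.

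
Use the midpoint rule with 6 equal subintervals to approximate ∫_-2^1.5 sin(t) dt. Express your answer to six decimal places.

Δt = (1.5 − (-2))/6 = 7/12.
Midpoints: -41/24, -1.125, -13/24, 1/24, 0.625, 29/24.
f(-41/24) ≈ -0.990557, f(-1.125) ≈ -0.902268, f(-13/24) ≈ -0.515565, f(1/24) ≈ 0.041655, f(0.625) ≈ 0.585097, f(29/24) ≈ 0.935026.
Sum = Δt · [f(-41/24) + f(-1.125) + f(-13/24) + ...].
Sum ≈ -0.493856.

-0.493856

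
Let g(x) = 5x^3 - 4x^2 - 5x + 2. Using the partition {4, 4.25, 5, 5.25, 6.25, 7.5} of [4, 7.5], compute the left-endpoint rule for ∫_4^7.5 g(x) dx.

2287.265625

Subinterval widths: 0.25, 0.75, 0.25, 1, 1.25.
Left endpoints: 4, 4.25, 5, 5.25, 6.25.
g(4) = 238, g(4.25) = 292.328125, g(5) = 502, g(5.25) = 589.015625, g(6.25) = 1035.203125.
Sum = Σ Δx_i · g(x_i).
Sum = 2287.265625.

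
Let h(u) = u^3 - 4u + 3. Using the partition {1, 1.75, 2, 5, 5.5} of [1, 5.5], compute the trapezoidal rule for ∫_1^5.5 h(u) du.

231.3984375

Subinterval widths: 0.75, 0.25, 3, 0.5.
h(1) = 0, h(1.75) = 1.359375, h(2) = 3, h(5) = 108, h(5.5) = 147.375.
On each subinterval the trapezoid contributes (Δu_i/2)·[h(u_{i-1}) + h(u_i)].
Sum = 231.3984375.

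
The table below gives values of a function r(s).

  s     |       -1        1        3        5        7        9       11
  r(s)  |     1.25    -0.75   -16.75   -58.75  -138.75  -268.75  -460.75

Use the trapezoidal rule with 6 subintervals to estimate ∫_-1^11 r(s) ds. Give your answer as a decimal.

-1427

Δs = 2.
T_6 = (2/2)·[1.25 + 2·(-0.75) + 2·(-16.75) + 2·(-58.75) + 2·(-138.75) + 2·(-268.75) + (-460.75)] = -1427.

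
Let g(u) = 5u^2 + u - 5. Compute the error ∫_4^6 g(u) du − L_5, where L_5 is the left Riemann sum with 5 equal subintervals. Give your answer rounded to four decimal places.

Exact integral: ∫_4^6 g(u) du ≈ 253.333333.
L_5 = 233.2.
Error ≈ 253.333333 − 233.2 ≈ 20.1333.

20.1333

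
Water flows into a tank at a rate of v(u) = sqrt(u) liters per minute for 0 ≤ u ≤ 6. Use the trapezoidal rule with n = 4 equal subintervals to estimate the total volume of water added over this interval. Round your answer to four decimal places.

9.4543

Δu = (6 − 0)/4 = 1.5.
v(0) ≈ 0.0000, v(1.5) ≈ 1.2247, v(3) ≈ 1.7321, v(4.5) ≈ 2.1213, v(6) ≈ 2.4495.
T_4 = (Δu/2)·[v(u_0) + 2v(u_1) + 2v(u_2) + 2v(u_3) + v(u_4)].
Sum ≈ 9.4543.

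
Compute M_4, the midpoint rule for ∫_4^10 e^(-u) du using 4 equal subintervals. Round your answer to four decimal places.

Δu = (10 − 4)/4 = 1.5.
Midpoints: 4.75, 6.25, 7.75, 9.25.
f(4.75) ≈ 0.0087, f(6.25) ≈ 0.0019, f(7.75) ≈ 0.0004, f(9.25) ≈ 0.0001.
Sum = Δu · [f(4.75) + f(6.25) + f(7.75) + f(9.25)].
Sum ≈ 0.0167.

0.0167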